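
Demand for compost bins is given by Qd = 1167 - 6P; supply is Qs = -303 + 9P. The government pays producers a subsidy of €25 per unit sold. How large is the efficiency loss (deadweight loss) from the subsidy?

Pre-subsidy: 1167 - 6P = -303 + 9P gives P* = 98, Q* = 579.
With the subsidy, sellers receive Ps = Pb + 25 for each unit, where Pb is the price buyers pay.
Supply in terms of Pb becomes Qs = -303 + 9(Pb + 25) = -78 + 9Pb. Setting this equal to demand: 1167 - 6Pb = -78 + 9Pb, so Pb = 83.
Sellers receive Ps = 83 + 25 = 108; Q' = 1167 − 6·83 = 669.
The subsidy expands output by 669 − 579 = 90 past the efficient level; on those units the gap between marginal cost and willingness to pay runs from 0 up to 25.
DWL = ½ × 25 × 90 = 1125.

Deadweight loss = €1125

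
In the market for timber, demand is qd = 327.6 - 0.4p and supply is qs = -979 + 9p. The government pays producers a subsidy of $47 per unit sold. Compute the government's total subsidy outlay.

Pre-subsidy: 327.6 - 0.4p = -979 + 9p gives p* = 139, q* = 272.
With the subsidy, sellers receive ps = pb + 47 for each unit, where pb is the price buyers pay.
Supply in terms of pb becomes qs = -979 + 9(pb + 47) = -556 + 9pb. Setting this equal to demand: 327.6 - 0.4pb = -556 + 9pb, so pb = 94.
Sellers receive ps = 94 + 47 = 141; q' = 327.6 − 0.4·94 = 290.
Government outlay = subsidy × quantity = 47 × 290 = 13630.

Government cost = $13630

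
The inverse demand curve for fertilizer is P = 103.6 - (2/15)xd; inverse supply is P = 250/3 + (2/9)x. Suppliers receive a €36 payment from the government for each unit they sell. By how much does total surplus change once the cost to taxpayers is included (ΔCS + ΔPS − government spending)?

Net change in total surplus = -€1822.5

Pre-subsidy: 103.6 - (2/15)x = 250/3 + (2/9)x gives x* = 57 and P* = 96.
With the subsidy, sellers receive Ps = Pb + 36 for each unit, where Pb is the price buyers pay.
On the curves, Pb = 103.6 - (2/15)x and Ps = 250/3 + (2/9)x; the wedge Ps − Pb = 36 gives 250/3 + (2/9)x − (103.6 - (2/15)x) = 36, so x' = 158.25.
Then Pb = 103.6 − (2/15)·158.25 = 82.5 and Ps = 250/3 + (2/9)·158.25 = 118.5.
ΔCS = ½(57 + 158.25)(96 − 82.5) = 1452.9375; ΔPS = ½(57 + 158.25)(118.5 − 96) = 2421.5625.
Government spending = 36 × 158.25 = 5697.
Net change = 1452.9375 + 2421.5625 − 5697 = -1822.5. The loss equals the DWL triangle ½·36·101.25.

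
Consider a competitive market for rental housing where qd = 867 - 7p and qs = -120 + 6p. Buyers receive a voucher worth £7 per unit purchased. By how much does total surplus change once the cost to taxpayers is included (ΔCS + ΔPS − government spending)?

Net change in total surplus = -1029/13

Pre-subsidy: 867 - 7p = -120 + 6p gives p* = 987/13, q* = 4362/13.
With the rebate, buyers effectively pay pb = ps − 7, where ps is the price sellers receive.
Demand in terms of ps becomes qd = 867 − 7(ps − 7) = 916 - 7ps. Setting this equal to supply: 916 - 7ps = -120 + 6ps, so ps = 1036/13.
Buyers pay pb = 1036/13 − 7 = 945/13; q' = -120 + 6·(1036/13) = 4656/13.
ΔCS = ½(4362/13 + 4656/13)(987/13 − 945/13) = 189378/169; ΔPS = ½(4362/13 + 4656/13)(1036/13 − 987/13) = 220941/169.
Government spending = 7 × 4656/13 = 32592/13.
Net change = 189378/169 + 220941/169 − 32592/13 = -1029/13. The loss equals the DWL triangle ½·7·294/13.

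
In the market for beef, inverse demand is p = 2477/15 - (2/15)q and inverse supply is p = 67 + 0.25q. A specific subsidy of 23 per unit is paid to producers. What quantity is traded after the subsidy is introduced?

q' = 316

Pre-subsidy: 2477/15 - (2/15)q = 67 + 0.25q gives q* = 256 and p* = 131.
With the subsidy, sellers receive ps = pb + 23 for each unit, where pb is the price buyers pay.
On the curves, pb = 2477/15 - (2/15)q and ps = 67 + 0.25q; the wedge ps − pb = 23 gives 67 + 0.25q − (2477/15 - (2/15)q) = 23, so q' = 316.
Then pb = 2477/15 − (2/15)·316 = 123 and ps = 67 + 0.25·316 = 146.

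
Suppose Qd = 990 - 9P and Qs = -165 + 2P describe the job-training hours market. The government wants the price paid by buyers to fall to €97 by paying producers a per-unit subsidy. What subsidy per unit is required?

At a buyer price of 97, quantity demanded is 990 − 9·97 = 117.
Sellers supply 117 only when they receive Ps with -165 + 2·Ps = 117, i.e. Ps = 141.
s = Ps − Pb = 141 − 97 = 44.

Required subsidy s = €44 per unit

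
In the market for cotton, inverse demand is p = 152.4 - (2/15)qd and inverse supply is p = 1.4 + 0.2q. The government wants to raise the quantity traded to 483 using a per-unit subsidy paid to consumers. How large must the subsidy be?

Required subsidy s = 10 per unit

At q = 483, from the demand curve buyers pay pb = 152.4 − (2/15)·483 = 88; from the supply curve sellers need ps = 1.4 + 0.2·483 = 98.
The subsidy must fill the gap: s = ps − pb = 98 − 88 = 10.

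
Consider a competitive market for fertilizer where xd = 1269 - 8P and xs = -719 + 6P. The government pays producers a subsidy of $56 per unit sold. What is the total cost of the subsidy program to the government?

Pre-subsidy: 1269 - 8P = -719 + 6P gives P* = 142, x* = 133.
With the subsidy, sellers receive Ps = Pb + 56 for each unit, where Pb is the price buyers pay.
Supply in terms of Pb becomes xs = -719 + 6(Pb + 56) = -383 + 6Pb. Setting this equal to demand: 1269 - 8Pb = -383 + 6Pb, so Pb = 118.
Sellers receive Ps = 118 + 56 = 174; x' = 1269 − 8·118 = 325.
Government outlay = subsidy × quantity = 56 × 325 = 18200.

Government cost = $18200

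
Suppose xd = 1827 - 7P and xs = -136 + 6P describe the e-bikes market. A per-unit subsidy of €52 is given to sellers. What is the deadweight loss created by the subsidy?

Deadweight loss = €4368

Pre-subsidy: 1827 - 7P = -136 + 6P gives P* = 151, x* = 770.
With the subsidy, sellers receive Ps = Pb + 52 for each unit, where Pb is the price buyers pay.
Supply in terms of Pb becomes xs = -136 + 6(Pb + 52) = 176 + 6Pb. Setting this equal to demand: 1827 - 7Pb = 176 + 6Pb, so Pb = 127.
Sellers receive Ps = 127 + 52 = 179; x' = 1827 − 7·127 = 938.
The subsidy expands output by 938 − 770 = 168 past the efficient level; on those units the gap between marginal cost and willingness to pay runs from 0 up to 52.
DWL = ½ × 52 × 168 = 4368.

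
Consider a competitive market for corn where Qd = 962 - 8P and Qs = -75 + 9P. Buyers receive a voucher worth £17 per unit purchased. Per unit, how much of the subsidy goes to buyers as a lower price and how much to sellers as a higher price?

Buyers gain £9 per unit; sellers gain £8 per unit

Pre-subsidy: 962 - 8P = -75 + 9P gives P* = 61, Q* = 474.
With the rebate, buyers effectively pay Pb = Ps − 17, where Ps is the price sellers receive.
Demand in terms of Ps becomes Qd = 962 − 8(Ps − 17) = 1098 - 8Ps. Setting this equal to supply: 1098 - 8Ps = -75 + 9Ps, so Ps = 69.
Buyers pay Pb = 69 − 17 = 52; Q' = -75 + 9·69 = 546.
Buyers' price falls by P* − Pb = 61 − 52 = 9; sellers' price rises by Ps − P* = 69 − 61 = 8.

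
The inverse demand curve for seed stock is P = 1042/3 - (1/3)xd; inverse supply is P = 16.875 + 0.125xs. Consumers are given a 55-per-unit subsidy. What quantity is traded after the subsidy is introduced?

x' = 841

Pre-subsidy: 1042/3 - (1/3)x = 16.875 + 0.125x gives x* = 721 and P* = 107.
With the rebate, buyers effectively pay Pb = Ps − 55, where Ps is the price sellers receive.
On the curves, Pb = 1042/3 - (1/3)x and Ps = 16.875 + 0.125x; the wedge Ps − Pb = 55 gives 16.875 + 0.125x − (1042/3 - (1/3)x) = 55, so x' = 841.
Then Pb = 1042/3 − (1/3)·841 = 67 and Ps = 16.875 + 0.125·841 = 122.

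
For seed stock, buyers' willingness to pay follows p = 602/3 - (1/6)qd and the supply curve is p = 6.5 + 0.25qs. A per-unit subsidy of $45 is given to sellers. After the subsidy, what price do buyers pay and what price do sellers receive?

Buyers pay $105; sellers receive $150

Pre-subsidy: 602/3 - (1/6)q = 6.5 + 0.25q gives q* = 466 and p* = 123.
With the subsidy, sellers receive ps = pb + 45 for each unit, where pb is the price buyers pay.
On the curves, pb = 602/3 - (1/6)q and ps = 6.5 + 0.25q; the wedge ps − pb = 45 gives 6.5 + 0.25q − (602/3 - (1/6)q) = 45, so q' = 574.
Then pb = 602/3 − (1/6)·574 = 105 and ps = 6.5 + 0.25·574 = 150.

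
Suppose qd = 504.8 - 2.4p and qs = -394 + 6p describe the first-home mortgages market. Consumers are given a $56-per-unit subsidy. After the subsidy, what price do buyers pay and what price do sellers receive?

Buyers pay $67; sellers receive $123

Pre-subsidy: 504.8 - 2.4p = -394 + 6p gives p* = 107, q* = 248.
With the rebate, buyers effectively pay pb = ps − 56, where ps is the price sellers receive.
Demand in terms of ps becomes qd = 504.8 − 2.4(ps − 56) = 639.2 - 2.4ps. Setting this equal to supply: 639.2 - 2.4ps = -394 + 6ps, so ps = 123.
Buyers pay pb = 123 − 56 = 67; q' = -394 + 6·123 = 344.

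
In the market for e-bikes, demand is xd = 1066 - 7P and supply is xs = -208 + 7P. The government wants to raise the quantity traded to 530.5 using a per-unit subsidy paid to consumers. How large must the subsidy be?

Required subsidy s = 29 per unit

At x = 530.5, invert demand for the buyer price: Pb = (1066 − 530.5)/7 = 76.5; invert supply for the seller price: Ps = (530.5 − (-208))/7 = 105.5.
The subsidy must fill the gap: s = Ps − Pb = 105.5 − 76.5 = 29.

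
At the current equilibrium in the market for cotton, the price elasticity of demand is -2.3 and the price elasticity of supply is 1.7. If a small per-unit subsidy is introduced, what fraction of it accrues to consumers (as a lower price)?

For a small subsidy around the equilibrium, the benefit split depends on the relative slopes, which at a point are proportional to the elasticities.
Buyer share = εs/(εs + |εd|) = 1.7/(1.7 + 2.3) = 0.425; seller share = |εd|/(εs + |εd|) = 0.575.

Consumer share = 0.425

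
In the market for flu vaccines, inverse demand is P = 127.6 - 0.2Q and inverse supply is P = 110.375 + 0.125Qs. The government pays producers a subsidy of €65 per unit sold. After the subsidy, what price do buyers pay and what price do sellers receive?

Pre-subsidy: 127.6 - 0.2Q = 110.375 + 0.125Q gives Q* = 53 and P* = 117.
With the subsidy, sellers receive Ps = Pb + 65 for each unit, where Pb is the price buyers pay.
On the curves, Pb = 127.6 - 0.2Q and Ps = 110.375 + 0.125Q; the wedge Ps − Pb = 65 gives 110.375 + 0.125Q − (127.6 - 0.2Q) = 65, so Q' = 253.
Then Pb = 127.6 − 0.2·253 = 77 and Ps = 110.375 + 0.125·253 = 142.

Buyers pay €77; sellers receive €142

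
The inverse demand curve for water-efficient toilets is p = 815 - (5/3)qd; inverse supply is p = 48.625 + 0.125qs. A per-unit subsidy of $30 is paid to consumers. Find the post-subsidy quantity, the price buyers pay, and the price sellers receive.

Pre-subsidy: 815 - (5/3)q = 48.625 + 0.125q gives q* = 18393/43 and p* = 4390/43.
With the rebate, buyers effectively pay pb = ps − 30, where ps is the price sellers receive.
On the curves, pb = 815 - (5/3)q and ps = 48.625 + 0.125q; the wedge ps − pb = 30 gives 48.625 + 0.125q − (815 - (5/3)q) = 30, so q' = 19113/43.
Then pb = 815 − (5/3)·(19113/43) = 3190/43 and ps = 48.625 + 0.125·(19113/43) = 4480/43.

q' = 19113/43; buyers pay 3190/43; sellers receive 4480/43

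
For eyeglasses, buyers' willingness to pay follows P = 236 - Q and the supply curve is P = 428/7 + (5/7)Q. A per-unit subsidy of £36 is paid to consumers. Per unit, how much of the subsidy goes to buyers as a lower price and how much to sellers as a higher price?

Buyers gain £21 per unit; sellers gain £15 per unit

Pre-subsidy: 236 - Q = 428/7 + (5/7)Q gives Q* = 102 and P* = 134.
With the rebate, buyers effectively pay Pb = Ps − 36, where Ps is the price sellers receive.
On the curves, Pb = 236 - Q and Ps = 428/7 + (5/7)Q; the wedge Ps − Pb = 36 gives 428/7 + (5/7)Q − (236 - Q) = 36, so Q' = 123.
Then Pb = 236 − 1·123 = 113 and Ps = 428/7 + (5/7)·123 = 149.
Buyers' price falls by P* − Pb = 134 − 113 = 21; sellers' price rises by Ps − P* = 149 − 134 = 15.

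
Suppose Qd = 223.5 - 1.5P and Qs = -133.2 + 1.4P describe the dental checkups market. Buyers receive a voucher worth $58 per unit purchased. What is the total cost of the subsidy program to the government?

Pre-subsidy: 223.5 - 1.5P = -133.2 + 1.4P gives P* = 123, Q* = 39.
With the rebate, buyers effectively pay Pb = Ps − 58, where Ps is the price sellers receive.
Demand in terms of Ps becomes Qd = 223.5 − 1.5(Ps − 58) = 310.5 - 1.5Ps. Setting this equal to supply: 310.5 - 1.5Ps = -133.2 + 1.4Ps, so Ps = 153.
Buyers pay Pb = 153 − 58 = 95; Q' = -133.2 + 1.4·153 = 81.
Government outlay = subsidy × quantity = 58 × 81 = 4698.

Government cost = $4698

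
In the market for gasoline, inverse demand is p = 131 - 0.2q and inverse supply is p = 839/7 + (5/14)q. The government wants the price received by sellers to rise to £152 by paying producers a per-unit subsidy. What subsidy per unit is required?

Required subsidy s = £39 per unit

At a seller price of 152, quantity supplied is -335.6 + 2.8·152 = 90.
Buyers absorb 90 only when they pay pb = 131 − 0.2·90 = 113.
s = ps − pb = 152 − 113 = 39.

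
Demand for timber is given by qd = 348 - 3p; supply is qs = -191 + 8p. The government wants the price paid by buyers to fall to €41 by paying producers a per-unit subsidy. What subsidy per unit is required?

At a buyer price of 41, quantity demanded is 348 − 3·41 = 225.
Sellers supply 225 only when they receive ps with -191 + 8·ps = 225, i.e. ps = 52.
s = ps − pb = 52 − 41 = 11.

Required subsidy s = €11 per unit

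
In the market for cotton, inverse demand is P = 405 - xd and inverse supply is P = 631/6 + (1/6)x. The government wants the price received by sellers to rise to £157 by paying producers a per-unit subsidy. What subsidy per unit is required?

Required subsidy s = £63 per unit

At a seller price of 157, quantity supplied is -631 + 6·157 = 311.
Buyers absorb 311 only when they pay Pb = 405 − 1·311 = 94.
s = Ps − Pb = 157 − 94 = 63.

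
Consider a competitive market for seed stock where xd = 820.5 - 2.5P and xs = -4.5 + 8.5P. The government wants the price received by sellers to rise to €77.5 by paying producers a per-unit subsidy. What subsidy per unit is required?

Required subsidy s = €11 per unit

At a seller price of 77.5, quantity supplied is -4.5 + 8.5·77.5 = 654.25.
Buyers absorb 654.25 only when they pay Pb with 820.5 − 2.5·Pb = 654.25, i.e. Pb = 66.5.
s = Ps − Pb = 77.5 − 66.5 = 11.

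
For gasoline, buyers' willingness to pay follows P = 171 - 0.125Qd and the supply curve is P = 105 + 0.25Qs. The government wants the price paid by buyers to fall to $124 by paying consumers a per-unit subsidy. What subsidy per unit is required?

Required subsidy s = $75 per unit

At a buyer price of 124, quantity demanded is 1368 − 8·124 = 376.
Sellers supply 376 only when they receive Ps = 105 + 0.25·376 = 199.
s = Ps − Pb = 199 − 124 = 75.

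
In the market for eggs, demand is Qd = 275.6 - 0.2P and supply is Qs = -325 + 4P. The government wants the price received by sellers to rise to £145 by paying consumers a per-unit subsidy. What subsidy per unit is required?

At a seller price of 145, quantity supplied is -325 + 4·145 = 255.
Buyers absorb 255 only when they pay Pb with 275.6 − 0.2·Pb = 255, i.e. Pb = 103.
s = Ps − Pb = 145 − 103 = 42.

Required subsidy s = £42 per unit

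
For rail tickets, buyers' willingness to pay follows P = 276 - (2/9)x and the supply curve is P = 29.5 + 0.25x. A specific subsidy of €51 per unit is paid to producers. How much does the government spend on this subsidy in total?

Government cost = €32130

Pre-subsidy: 276 - (2/9)x = 29.5 + 0.25x gives x* = 522 and P* = 160.
With the subsidy, sellers receive Ps = Pb + 51 for each unit, where Pb is the price buyers pay.
On the curves, Pb = 276 - (2/9)x and Ps = 29.5 + 0.25x; the wedge Ps − Pb = 51 gives 29.5 + 0.25x − (276 - (2/9)x) = 51, so x' = 630.
Then Pb = 276 − (2/9)·630 = 136 and Ps = 29.5 + 0.25·630 = 187.
Government outlay = subsidy × quantity = 51 × 630 = 32130.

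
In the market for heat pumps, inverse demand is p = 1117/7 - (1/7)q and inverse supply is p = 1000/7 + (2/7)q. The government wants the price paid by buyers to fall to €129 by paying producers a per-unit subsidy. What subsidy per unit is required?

At a buyer price of 129, quantity demanded is 1117 − 7·129 = 214.
Sellers supply 214 only when they receive ps = 1000/7 + (2/7)·214 = 204.
s = ps − pb = 204 − 129 = 75.

Required subsidy s = €75 per unit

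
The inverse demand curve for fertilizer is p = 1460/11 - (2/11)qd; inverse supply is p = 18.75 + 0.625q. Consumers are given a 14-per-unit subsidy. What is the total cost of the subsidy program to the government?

Government cost = 157668/71

Pre-subsidy: 1460/11 - (2/11)q = 18.75 + 0.625q gives q* = 10030/71 and p* = 7600/71.
With the rebate, buyers effectively pay pb = ps − 14, where ps is the price sellers receive.
On the curves, pb = 1460/11 - (2/11)q and ps = 18.75 + 0.625q; the wedge ps − pb = 14 gives 18.75 + 0.625q − (1460/11 - (2/11)q) = 14, so q' = 11262/71.
Then pb = 1460/11 − (2/11)·(11262/71) = 7376/71 and ps = 18.75 + 0.625·(11262/71) = 8370/71.
Government outlay = subsidy × quantity = 14 × 11262/71 = 157668/71.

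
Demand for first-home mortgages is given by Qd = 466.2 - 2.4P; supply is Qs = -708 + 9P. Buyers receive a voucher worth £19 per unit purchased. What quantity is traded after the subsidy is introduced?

Q' = 255

Pre-subsidy: 466.2 - 2.4P = -708 + 9P gives P* = 103, Q* = 219.
With the rebate, buyers effectively pay Pb = Ps − 19, where Ps is the price sellers receive.
Demand in terms of Ps becomes Qd = 466.2 − 2.4(Ps − 19) = 511.8 - 2.4Ps. Setting this equal to supply: 511.8 - 2.4Ps = -708 + 9Ps, so Ps = 107.
Buyers pay Pb = 107 − 19 = 88; Q' = -708 + 9·107 = 255.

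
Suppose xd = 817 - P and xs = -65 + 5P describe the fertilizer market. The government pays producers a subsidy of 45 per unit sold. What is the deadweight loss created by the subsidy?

Deadweight loss = 843.75

Pre-subsidy: 817 - P = -65 + 5P gives P* = 147, x* = 670.
With the subsidy, sellers receive Ps = Pb + 45 for each unit, where Pb is the price buyers pay.
Supply in terms of Pb becomes xs = -65 + 5(Pb + 45) = 160 + 5Pb. Setting this equal to demand: 817 - Pb = 160 + 5Pb, so Pb = 109.5.
Sellers receive Ps = 109.5 + 45 = 154.5; x' = 817 − 1·109.5 = 707.5.
The subsidy expands output by 707.5 − 670 = 37.5 past the efficient level; on those units the gap between marginal cost and willingness to pay runs from 0 up to 45.
DWL = ½ × 45 × 37.5 = 843.75.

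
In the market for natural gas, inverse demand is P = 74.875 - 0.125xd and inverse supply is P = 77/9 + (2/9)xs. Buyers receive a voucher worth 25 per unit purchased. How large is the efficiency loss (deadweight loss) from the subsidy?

Deadweight loss = 900

Pre-subsidy: 74.875 - 0.125x = 77/9 + (2/9)x gives x* = 191 and P* = 51.
With the rebate, buyers effectively pay Pb = Ps − 25, where Ps is the price sellers receive.
On the curves, Pb = 74.875 - 0.125x and Ps = 77/9 + (2/9)x; the wedge Ps − Pb = 25 gives 77/9 + (2/9)x − (74.875 - 0.125x) = 25, so x' = 263.
Then Pb = 74.875 − 0.125·263 = 42 and Ps = 77/9 + (2/9)·263 = 67.
The subsidy expands output by 263 − 191 = 72 past the efficient level; on those units the gap between marginal cost and willingness to pay runs from 0 up to 25.
DWL = ½ × 25 × 72 = 900.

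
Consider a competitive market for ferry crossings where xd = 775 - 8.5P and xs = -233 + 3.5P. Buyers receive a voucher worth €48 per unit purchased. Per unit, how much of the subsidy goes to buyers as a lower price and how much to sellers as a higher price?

Buyers gain €14 per unit; sellers gain €34 per unit

Pre-subsidy: 775 - 8.5P = -233 + 3.5P gives P* = 84, x* = 61.
With the rebate, buyers effectively pay Pb = Ps − 48, where Ps is the price sellers receive.
Demand in terms of Ps becomes xd = 775 − 8.5(Ps − 48) = 1183 - 8.5Ps. Setting this equal to supply: 1183 - 8.5Ps = -233 + 3.5Ps, so Ps = 118.
Buyers pay Pb = 118 − 48 = 70; x' = -233 + 3.5·118 = 180.
Buyers' price falls by P* − Pb = 84 − 70 = 14; sellers' price rises by Ps − P* = 118 − 84 = 34.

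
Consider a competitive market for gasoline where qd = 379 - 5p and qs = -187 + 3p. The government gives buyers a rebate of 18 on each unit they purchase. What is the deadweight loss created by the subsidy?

Pre-subsidy: 379 - 5p = -187 + 3p gives p* = 70.75, q* = 25.25.
With the rebate, buyers effectively pay pb = ps − 18, where ps is the price sellers receive.
Demand in terms of ps becomes qd = 379 − 5(ps − 18) = 469 - 5ps. Setting this equal to supply: 469 - 5ps = -187 + 3ps, so ps = 82.
Buyers pay pb = 82 − 18 = 64; q' = -187 + 3·82 = 59.
The subsidy expands output by 59 − 25.25 = 33.75 past the efficient level; on those units the gap between marginal cost and willingness to pay runs from 0 up to 18.
DWL = ½ × 18 × 33.75 = 303.75.

Deadweight loss = 303.75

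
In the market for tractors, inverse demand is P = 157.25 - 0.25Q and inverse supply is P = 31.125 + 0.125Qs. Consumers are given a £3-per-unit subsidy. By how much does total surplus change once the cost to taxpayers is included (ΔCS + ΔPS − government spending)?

Pre-subsidy: 157.25 - 0.25Q = 31.125 + 0.125Q gives Q* = 1009/3 and P* = 439/6.
With the rebate, buyers effectively pay Pb = Ps − 3, where Ps is the price sellers receive.
On the curves, Pb = 157.25 - 0.25Q and Ps = 31.125 + 0.125Q; the wedge Ps − Pb = 3 gives 31.125 + 0.125Q − (157.25 - 0.25Q) = 3, so Q' = 1033/3.
Then Pb = 157.25 − 0.25·(1033/3) = 427/6 and Ps = 31.125 + 0.125·(1033/3) = 445/6.
ΔCS = ½(1009/3 + 1033/3)(439/6 − 427/6) = 2042/3; ΔPS = ½(1009/3 + 1033/3)(445/6 − 439/6) = 1021/3.
Government spending = 3 × 1033/3 = 1033.
Net change = 2042/3 + 1021/3 − 1033 = -12. The loss equals the DWL triangle ½·3·8.

Net change in total surplus = -£12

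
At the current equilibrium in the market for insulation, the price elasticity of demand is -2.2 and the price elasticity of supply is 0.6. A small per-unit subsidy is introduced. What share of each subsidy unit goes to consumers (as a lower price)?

For a small subsidy around the equilibrium, the benefit split depends on the relative slopes, which at a point are proportional to the elasticities.
Buyer share = εs/(εs + |εd|) = 0.6/(0.6 + 2.2) = 3/14; seller share = |εd|/(εs + |εd|) = 11/14.

Consumer share = 3/14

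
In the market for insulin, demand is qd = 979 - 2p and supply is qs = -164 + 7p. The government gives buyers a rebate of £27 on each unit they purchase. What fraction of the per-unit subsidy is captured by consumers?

Pre-subsidy: 979 - 2p = -164 + 7p gives p* = 127, q* = 725.
With the rebate, buyers effectively pay pb = ps − 27, where ps is the price sellers receive.
Demand in terms of ps becomes qd = 979 − 2(ps − 27) = 1033 - 2ps. Setting this equal to supply: 1033 - 2ps = -164 + 7ps, so ps = 133.
Buyers pay pb = 133 − 27 = 106; q' = -164 + 7·133 = 767.
Buyers' price falls by p* − pb = 127 − 106 = 21; sellers' price rises by ps − p* = 133 − 127 = 6.
So consumers capture 21/27 = 7/9 of each unit of subsidy.

Consumer share = 7/9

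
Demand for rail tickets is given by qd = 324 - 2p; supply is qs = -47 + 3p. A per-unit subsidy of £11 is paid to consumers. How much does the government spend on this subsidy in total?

Pre-subsidy: 324 - 2p = -47 + 3p gives p* = 74.2, q* = 175.6.
With the rebate, buyers effectively pay pb = ps − 11, where ps is the price sellers receive.
Demand in terms of ps becomes qd = 324 − 2(ps − 11) = 346 - 2ps. Setting this equal to supply: 346 - 2ps = -47 + 3ps, so ps = 78.6.
Buyers pay pb = 78.6 − 11 = 67.6; q' = -47 + 3·78.6 = 188.8.
Government outlay = subsidy × quantity = 11 × 188.8 = 2076.8.

Government cost = £2076.8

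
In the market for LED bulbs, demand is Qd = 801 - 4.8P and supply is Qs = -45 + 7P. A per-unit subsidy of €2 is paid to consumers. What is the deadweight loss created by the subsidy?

Pre-subsidy: 801 - 4.8P = -45 + 7P gives P* = 4230/59, Q* = 26955/59.
With the rebate, buyers effectively pay Pb = Ps − 2, where Ps is the price sellers receive.
Demand in terms of Ps becomes Qd = 801 − 4.8(Ps − 2) = 810.6 - 4.8Ps. Setting this equal to supply: 810.6 - 4.8Ps = -45 + 7Ps, so Ps = 4278/59.
Buyers pay Pb = 4278/59 − 2 = 4160/59; Q' = -45 + 7·(4278/59) = 27291/59.
The subsidy expands output by 27291/59 − 26955/59 = 336/59 past the efficient level; on those units the gap between marginal cost and willingness to pay runs from 0 up to 2.
DWL = ½ × 2 × 336/59 = 336/59.

Deadweight loss = 336/59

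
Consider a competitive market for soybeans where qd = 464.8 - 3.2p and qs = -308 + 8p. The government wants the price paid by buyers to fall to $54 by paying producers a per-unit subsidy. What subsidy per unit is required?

At a buyer price of 54, quantity demanded is 464.8 − 3.2·54 = 292.
Sellers supply 292 only when they receive ps with -308 + 8·ps = 292, i.e. ps = 75.
s = ps − pb = 75 − 54 = 21.

Required subsidy s = $21 per unit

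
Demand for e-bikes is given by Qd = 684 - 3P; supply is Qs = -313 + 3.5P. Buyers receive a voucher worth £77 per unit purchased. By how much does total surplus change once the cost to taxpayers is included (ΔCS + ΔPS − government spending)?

Net change in total surplus = -124509/26

Pre-subsidy: 684 - 3P = -313 + 3.5P gives P* = 1994/13, Q* = 2910/13.
With the rebate, buyers effectively pay Pb = Ps − 77, where Ps is the price sellers receive.
Demand in terms of Ps becomes Qd = 684 − 3(Ps − 77) = 915 - 3Ps. Setting this equal to supply: 915 - 3Ps = -313 + 3.5Ps, so Ps = 2456/13.
Buyers pay Pb = 2456/13 − 77 = 1455/13; Q' = -313 + 3.5·(2456/13) = 4527/13.
ΔCS = ½(2910/13 + 4527/13)(1994/13 − 1455/13) = 4008543/338; ΔPS = ½(2910/13 + 4527/13)(2456/13 − 1994/13) = 1717947/169.
Government spending = 77 × 4527/13 = 348579/13.
Net change = 4008543/338 + 1717947/169 − 348579/13 = -124509/26. The loss equals the DWL triangle ½·77·1617/13.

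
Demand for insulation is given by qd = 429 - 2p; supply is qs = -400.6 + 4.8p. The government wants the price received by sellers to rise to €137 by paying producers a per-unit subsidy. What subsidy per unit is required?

Required subsidy s = €51 per unit

At a seller price of 137, quantity supplied is -400.6 + 4.8·137 = 257.
Buyers absorb 257 only when they pay pb with 429 − 2·pb = 257, i.e. pb = 86.
s = ps − pb = 137 − 86 = 51.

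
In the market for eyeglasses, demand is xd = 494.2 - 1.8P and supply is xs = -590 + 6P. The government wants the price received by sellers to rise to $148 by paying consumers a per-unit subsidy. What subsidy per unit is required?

At a seller price of 148, quantity supplied is -590 + 6·148 = 298.
Buyers absorb 298 only when they pay Pb with 494.2 − 1.8·Pb = 298, i.e. Pb = 109.
s = Ps − Pb = 148 − 109 = 39.

Required subsidy s = $39 per unit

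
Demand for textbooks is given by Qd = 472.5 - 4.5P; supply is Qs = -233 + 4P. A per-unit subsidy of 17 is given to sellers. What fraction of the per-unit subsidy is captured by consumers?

Pre-subsidy: 472.5 - 4.5P = -233 + 4P gives P* = 83, Q* = 99.
With the subsidy, sellers receive Ps = Pb + 17 for each unit, where Pb is the price buyers pay.
Supply in terms of Pb becomes Qs = -233 + 4(Pb + 17) = -165 + 4Pb. Setting this equal to demand: 472.5 - 4.5Pb = -165 + 4Pb, so Pb = 75.
Sellers receive Ps = 75 + 17 = 92; Q' = 472.5 − 4.5·75 = 135.
Buyers' price falls by P* − Pb = 83 − 75 = 8; sellers' price rises by Ps − P* = 92 − 83 = 9.
So consumers capture 8/17 = 8/17 of each unit of subsidy.

Consumer share = 8/17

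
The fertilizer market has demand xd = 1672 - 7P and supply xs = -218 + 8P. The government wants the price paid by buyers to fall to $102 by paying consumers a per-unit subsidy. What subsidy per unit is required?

Required subsidy s = $45 per unit

At a buyer price of 102, quantity demanded is 1672 − 7·102 = 958.
Sellers supply 958 only when they receive Ps with -218 + 8·Ps = 958, i.e. Ps = 147.
s = Ps − Pb = 147 − 102 = 45.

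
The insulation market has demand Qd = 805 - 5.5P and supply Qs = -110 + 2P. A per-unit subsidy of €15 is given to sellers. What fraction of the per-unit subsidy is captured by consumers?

Pre-subsidy: 805 - 5.5P = -110 + 2P gives P* = 122, Q* = 134.
With the subsidy, sellers receive Ps = Pb + 15 for each unit, where Pb is the price buyers pay.
Supply in terms of Pb becomes Qs = -110 + 2(Pb + 15) = -80 + 2Pb. Setting this equal to demand: 805 - 5.5Pb = -80 + 2Pb, so Pb = 118.
Sellers receive Ps = 118 + 15 = 133; Q' = 805 − 5.5·118 = 156.
Buyers' price falls by P* − Pb = 122 − 118 = 4; sellers' price rises by Ps − P* = 133 − 122 = 11.
So consumers capture 4/15 = 4/15 of each unit of subsidy.

Consumer share = 4/15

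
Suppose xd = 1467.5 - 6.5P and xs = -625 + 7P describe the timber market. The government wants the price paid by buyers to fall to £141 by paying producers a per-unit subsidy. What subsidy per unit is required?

Required subsidy s = £27 per unit

At a buyer price of 141, quantity demanded is 1467.5 − 6.5·141 = 551.
Sellers supply 551 only when they receive Ps with -625 + 7·Ps = 551, i.e. Ps = 168.
s = Ps − Pb = 168 − 141 = 27.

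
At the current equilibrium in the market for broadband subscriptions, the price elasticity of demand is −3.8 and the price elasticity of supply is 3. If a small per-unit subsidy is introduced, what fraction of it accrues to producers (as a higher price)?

Producer share = 19/34

For a small subsidy around the equilibrium, the benefit split depends on the relative slopes, which at a point are proportional to the elasticities.
Buyer share = εs/(εs + |εd|) = 3/(3 + 3.8) = 15/34; seller share = |εd|/(εs + |εd|) = 19/34.
So producers capture 19/34 of the subsidy.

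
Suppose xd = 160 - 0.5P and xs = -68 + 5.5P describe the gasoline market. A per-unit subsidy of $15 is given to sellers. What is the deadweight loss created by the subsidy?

Pre-subsidy: 160 - 0.5P = -68 + 5.5P gives P* = 38, x* = 141.
With the subsidy, sellers receive Ps = Pb + 15 for each unit, where Pb is the price buyers pay.
Supply in terms of Pb becomes xs = -68 + 5.5(Pb + 15) = 14.5 + 5.5Pb. Setting this equal to demand: 160 - 0.5Pb = 14.5 + 5.5Pb, so Pb = 24.25.
Sellers receive Ps = 24.25 + 15 = 39.25; x' = 160 − 0.5·24.25 = 147.875.
The subsidy expands output by 147.875 − 141 = 6.875 past the efficient level; on those units the gap between marginal cost and willingness to pay runs from 0 up to 15.
DWL = ½ × 15 × 6.875 = 51.5625.

Deadweight loss = $51.5625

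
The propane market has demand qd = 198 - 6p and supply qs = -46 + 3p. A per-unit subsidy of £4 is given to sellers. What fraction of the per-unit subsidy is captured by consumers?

Pre-subsidy: 198 - 6p = -46 + 3p gives p* = 244/9, q* = 106/3.
With the subsidy, sellers receive ps = pb + 4 for each unit, where pb is the price buyers pay.
Supply in terms of pb becomes qs = -46 + 3(pb + 4) = -34 + 3pb. Setting this equal to demand: 198 - 6pb = -34 + 3pb, so pb = 232/9.
Sellers receive ps = 232/9 + 4 = 268/9; q' = 198 − 6·(232/9) = 130/3.
Buyers' price falls by p* − pb = 244/9 − 232/9 = 4/3; sellers' price rises by ps − p* = 268/9 − 244/9 = 8/3.
So consumers capture (4/3)/4 = 1/3 of each unit of subsidy.

Consumer share = 1/3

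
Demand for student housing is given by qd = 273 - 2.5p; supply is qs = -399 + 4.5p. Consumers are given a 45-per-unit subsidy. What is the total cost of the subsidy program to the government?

Government cost = 132705/28

Pre-subsidy: 273 - 2.5p = -399 + 4.5p gives p* = 96, q* = 33.
With the rebate, buyers effectively pay pb = ps − 45, where ps is the price sellers receive.
Demand in terms of ps becomes qd = 273 − 2.5(ps − 45) = 385.5 - 2.5ps. Setting this equal to supply: 385.5 - 2.5ps = -399 + 4.5ps, so ps = 1569/14.
Buyers pay pb = 1569/14 − 45 = 939/14; q' = -399 + 4.5·(1569/14) = 2949/28.
Government outlay = subsidy × quantity = 45 × 2949/28 = 132705/28.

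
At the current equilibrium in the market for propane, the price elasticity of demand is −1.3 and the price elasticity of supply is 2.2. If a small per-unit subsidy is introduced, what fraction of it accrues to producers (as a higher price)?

Producer share = 13/35

For a small subsidy around the equilibrium, the benefit split depends on the relative slopes, which at a point are proportional to the elasticities.
Buyer share = εs/(εs + |εd|) = 2.2/(2.2 + 1.3) = 22/35; seller share = |εd|/(εs + |εd|) = 13/35.
So producers capture 13/35 of the subsidy.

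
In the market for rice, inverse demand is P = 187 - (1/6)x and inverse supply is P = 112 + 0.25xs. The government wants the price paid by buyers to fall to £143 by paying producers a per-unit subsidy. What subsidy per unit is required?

Required subsidy s = £35 per unit

At a buyer price of 143, quantity demanded is 1122 − 6·143 = 264.
Sellers supply 264 only when they receive Ps = 112 + 0.25·264 = 178.
s = Ps − Pb = 178 − 143 = 35.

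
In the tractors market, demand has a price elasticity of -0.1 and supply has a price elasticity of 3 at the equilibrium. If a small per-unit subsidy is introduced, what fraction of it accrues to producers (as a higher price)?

Producer share = 1/31

For a small subsidy around the equilibrium, the benefit split depends on the relative slopes, which at a point are proportional to the elasticities.
Buyer share = εs/(εs + |εd|) = 3/(3 + 0.1) = 30/31; seller share = |εd|/(εs + |εd|) = 1/31.
So producers capture 1/31 of the subsidy.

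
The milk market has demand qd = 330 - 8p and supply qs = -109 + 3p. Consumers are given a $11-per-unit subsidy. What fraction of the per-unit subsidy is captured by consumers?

Pre-subsidy: 330 - 8p = -109 + 3p gives p* = 439/11, q* = 118/11.
With the rebate, buyers effectively pay pb = ps − 11, where ps is the price sellers receive.
Demand in terms of ps becomes qd = 330 − 8(ps − 11) = 418 - 8ps. Setting this equal to supply: 418 - 8ps = -109 + 3ps, so ps = 527/11.
Buyers pay pb = 527/11 − 11 = 406/11; q' = -109 + 3·(527/11) = 382/11.
Buyers' price falls by p* − pb = 439/11 − 406/11 = 3; sellers' price rises by ps − p* = 527/11 − 439/11 = 8.
So consumers capture 3/11 = 3/11 of each unit of subsidy.

Consumer share = 3/11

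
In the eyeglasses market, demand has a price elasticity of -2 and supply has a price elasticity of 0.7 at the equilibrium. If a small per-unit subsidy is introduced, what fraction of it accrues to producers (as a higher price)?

For a small subsidy around the equilibrium, the benefit split depends on the relative slopes, which at a point are proportional to the elasticities.
Buyer share = εs/(εs + |εd|) = 0.7/(0.7 + 2) = 7/27; seller share = |εd|/(εs + |εd|) = 20/27.
So producers capture 20/27 of the subsidy.

Producer share = 20/27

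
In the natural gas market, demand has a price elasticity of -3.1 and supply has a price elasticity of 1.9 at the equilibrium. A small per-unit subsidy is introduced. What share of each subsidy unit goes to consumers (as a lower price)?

Consumer share = 0.38

For a small subsidy around the equilibrium, the benefit split depends on the relative slopes, which at a point are proportional to the elasticities.
Buyer share = εs/(εs + |εd|) = 1.9/(1.9 + 3.1) = 0.38; seller share = |εd|/(εs + |εd|) = 0.62.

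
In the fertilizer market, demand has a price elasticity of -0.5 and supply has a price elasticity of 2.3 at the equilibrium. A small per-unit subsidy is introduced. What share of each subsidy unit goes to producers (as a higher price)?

For a small subsidy around the equilibrium, the benefit split depends on the relative slopes, which at a point are proportional to the elasticities.
Buyer share = εs/(εs + |εd|) = 2.3/(2.3 + 0.5) = 23/28; seller share = |εd|/(εs + |εd|) = 5/28.
So producers capture 5/28 of the subsidy.

Producer share = 5/28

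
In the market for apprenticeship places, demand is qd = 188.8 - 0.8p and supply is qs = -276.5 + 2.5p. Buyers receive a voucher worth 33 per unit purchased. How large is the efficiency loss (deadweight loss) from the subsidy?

Pre-subsidy: 188.8 - 0.8p = -276.5 + 2.5p gives p* = 141, q* = 76.
With the rebate, buyers effectively pay pb = ps − 33, where ps is the price sellers receive.
Demand in terms of ps becomes qd = 188.8 − 0.8(ps − 33) = 215.2 - 0.8ps. Setting this equal to supply: 215.2 - 0.8ps = -276.5 + 2.5ps, so ps = 149.
Buyers pay pb = 149 − 33 = 116; q' = -276.5 + 2.5·149 = 96.
The subsidy expands output by 96 − 76 = 20 past the efficient level; on those units the gap between marginal cost and willingness to pay runs from 0 up to 33.
DWL = ½ × 33 × 20 = 330.

Deadweight loss = 330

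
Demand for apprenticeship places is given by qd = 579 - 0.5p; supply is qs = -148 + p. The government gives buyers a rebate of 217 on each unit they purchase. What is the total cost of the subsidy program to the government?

Government cost = 88753

Pre-subsidy: 579 - 0.5p = -148 + p gives p* = 1454/3, q* = 1010/3.
With the rebate, buyers effectively pay pb = ps − 217, where ps is the price sellers receive.
Demand in terms of ps becomes qd = 579 − 0.5(ps − 217) = 687.5 - 0.5ps. Setting this equal to supply: 687.5 - 0.5ps = -148 + ps, so ps = 557.
Buyers pay pb = 557 − 217 = 340; q' = -148 + 1·557 = 409.
Government outlay = subsidy × quantity = 217 × 409 = 88753.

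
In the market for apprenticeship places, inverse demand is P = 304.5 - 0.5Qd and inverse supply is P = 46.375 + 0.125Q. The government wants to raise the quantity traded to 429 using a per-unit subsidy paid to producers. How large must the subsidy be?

At Q = 429, from the demand curve buyers pay Pb = 304.5 − 0.5·429 = 90; from the supply curve sellers need Ps = 46.375 + 0.125·429 = 100.
The subsidy must fill the gap: s = Ps − Pb = 100 − 90 = 10.

Required subsidy s = 10 per unit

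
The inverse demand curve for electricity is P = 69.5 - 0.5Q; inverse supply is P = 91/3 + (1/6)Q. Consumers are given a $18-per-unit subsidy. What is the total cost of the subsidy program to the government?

Government cost = $1543.5

Pre-subsidy: 69.5 - 0.5Q = 91/3 + (1/6)Q gives Q* = 58.75 and P* = 40.125.
With the rebate, buyers effectively pay Pb = Ps − 18, where Ps is the price sellers receive.
On the curves, Pb = 69.5 - 0.5Q and Ps = 91/3 + (1/6)Q; the wedge Ps − Pb = 18 gives 91/3 + (1/6)Q − (69.5 - 0.5Q) = 18, so Q' = 85.75.
Then Pb = 69.5 − 0.5·85.75 = 26.625 and Ps = 91/3 + (1/6)·85.75 = 44.625.
Government outlay = subsidy × quantity = 18 × 85.75 = 1543.5.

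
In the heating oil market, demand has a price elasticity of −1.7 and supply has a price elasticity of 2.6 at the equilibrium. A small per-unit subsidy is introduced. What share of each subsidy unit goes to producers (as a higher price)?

For a small subsidy around the equilibrium, the benefit split depends on the relative slopes, which at a point are proportional to the elasticities.
Buyer share = εs/(εs + |εd|) = 2.6/(2.6 + 1.7) = 26/43; seller share = |εd|/(εs + |εd|) = 17/43.
So producers capture 17/43 of the subsidy.

Producer share = 17/43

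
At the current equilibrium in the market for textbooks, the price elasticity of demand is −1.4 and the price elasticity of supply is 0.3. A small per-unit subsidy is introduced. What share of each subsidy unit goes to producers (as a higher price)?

For a small subsidy around the equilibrium, the benefit split depends on the relative slopes, which at a point are proportional to the elasticities.
Buyer share = εs/(εs + |εd|) = 0.3/(0.3 + 1.4) = 3/17; seller share = |εd|/(εs + |εd|) = 14/17.
So producers capture 14/17 of the subsidy.

Producer share = 14/17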